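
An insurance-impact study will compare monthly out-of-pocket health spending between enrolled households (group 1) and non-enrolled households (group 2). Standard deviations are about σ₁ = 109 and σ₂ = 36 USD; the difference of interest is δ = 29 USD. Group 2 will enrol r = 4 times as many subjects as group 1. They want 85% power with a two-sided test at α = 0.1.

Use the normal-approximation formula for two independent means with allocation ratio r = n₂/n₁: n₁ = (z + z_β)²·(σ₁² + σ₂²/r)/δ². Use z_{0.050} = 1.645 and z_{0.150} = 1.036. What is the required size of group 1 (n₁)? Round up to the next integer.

n₁ = 105

n₁ = (z_{α/2} + z_β)² · (σ₁² + σ₂²/r) / δ²
   = (1.645 + 1.036)² · (109² + 36²/4) / 29²
   = 7.1878 · (11881 + 324) / 841
   = 7.1878 · 12205 / 841
   = 104.31
Round up → n₁ = 105; n₂ = r·n₁ = 4 × 105 = 420.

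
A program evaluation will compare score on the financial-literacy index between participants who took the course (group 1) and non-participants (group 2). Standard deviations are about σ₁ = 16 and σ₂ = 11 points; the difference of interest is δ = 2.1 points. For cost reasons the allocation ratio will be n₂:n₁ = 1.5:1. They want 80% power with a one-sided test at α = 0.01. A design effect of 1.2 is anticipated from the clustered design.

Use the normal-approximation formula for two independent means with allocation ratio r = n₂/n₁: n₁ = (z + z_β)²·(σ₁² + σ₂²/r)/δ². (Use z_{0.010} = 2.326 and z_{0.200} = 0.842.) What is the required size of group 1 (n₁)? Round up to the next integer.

n₁ = (z_α + z_β)² · (σ₁² + σ₂²/r) / δ²
   = (2.326 + 0.842)² · (16² + 11²/1.5) / 2.1²
   = 10.0362 · (256 + 80.6667) / 4.41
   = 10.0362 · 336.6667 / 4.41
   = 766.18
Design effect: 1.2 × 766.18 = 919.42.
Round up → n₁ = 920; n₂ = r·n₁ = 1.5 × 920 = 1380.

n₁ = 920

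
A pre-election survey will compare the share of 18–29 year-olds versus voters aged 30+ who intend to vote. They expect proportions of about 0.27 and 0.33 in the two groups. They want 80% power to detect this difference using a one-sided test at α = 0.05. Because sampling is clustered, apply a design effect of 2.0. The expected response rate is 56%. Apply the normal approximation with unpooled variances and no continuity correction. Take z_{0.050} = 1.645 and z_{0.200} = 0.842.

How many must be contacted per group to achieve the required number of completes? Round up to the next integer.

n = (z_α + z_β)² · [p₁(1−p₁) + p₂(1−p₂)] / (p₁ − p₂)²
  = (1.645 + 0.842)² · (0.27·0.73 + 0.33·0.67) / (-0.06)²
  = (2.487)² · (0.1971 + 0.2211) / 0.0036
  = 6.1852 · 0.4182 / 0.0036
  = 718.51
Design effect: 2.0 × 718.51 = 1437.02.
Adjust for 56% response: 1437.02 / 0.56 = 2566.11.
Round up → n = 2567 per group.

n = 2567 per group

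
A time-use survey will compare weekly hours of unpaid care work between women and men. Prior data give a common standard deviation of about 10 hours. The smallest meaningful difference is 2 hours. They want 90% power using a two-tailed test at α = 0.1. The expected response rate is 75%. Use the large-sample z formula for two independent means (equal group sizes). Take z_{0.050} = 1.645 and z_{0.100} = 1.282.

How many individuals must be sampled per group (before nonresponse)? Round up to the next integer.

n = 572 per group

n = (z_{α/2} + z_β)² · (σ₁² + σ₂²) / δ²
  = (1.645 + 1.282)² · (2·10² = 200) / 2²
  = 8.5673 · 200 / 4
  = 428.37
Adjust for 75% response: 428.37 / 0.75 = 571.16.
Round up → n = 572 per group.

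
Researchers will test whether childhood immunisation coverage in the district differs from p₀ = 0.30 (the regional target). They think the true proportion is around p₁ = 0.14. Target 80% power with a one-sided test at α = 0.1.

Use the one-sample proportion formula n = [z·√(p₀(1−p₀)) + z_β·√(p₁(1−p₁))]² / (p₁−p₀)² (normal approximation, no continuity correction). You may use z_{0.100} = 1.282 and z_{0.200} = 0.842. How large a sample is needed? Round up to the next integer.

n = 31

n = [z_α·√(p₀q₀) + z_β·√(p₁q₁)]² / (p₁ − p₀)²
  = [1.282·√(0.30·0.70) + 0.842·√(0.14·0.86)]² / (-0.16)²
  = [1.282·0.4583 + 0.842·0.3470]² / 0.0256
  = [0.8796]² / 0.0256
  = 30.23
Round up → n = 31.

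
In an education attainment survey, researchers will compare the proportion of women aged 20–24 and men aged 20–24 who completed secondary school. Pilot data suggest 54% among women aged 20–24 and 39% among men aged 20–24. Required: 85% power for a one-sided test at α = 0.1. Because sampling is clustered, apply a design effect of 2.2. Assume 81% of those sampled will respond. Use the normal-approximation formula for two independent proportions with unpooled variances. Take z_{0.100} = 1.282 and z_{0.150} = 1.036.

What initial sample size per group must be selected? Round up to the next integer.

n = (z_α + z_β)² · [p₁(1−p₁) + p₂(1−p₂)] / (p₁ − p₂)²
  = (1.282 + 1.036)² · (0.54·0.46 + 0.39·0.61) / (0.15)²
  = (2.318)² · (0.2484 + 0.2379) / 0.0225
  = 5.3731 · 0.4863 / 0.0225
  = 116.13
Design effect: 2.2 × 116.13 = 255.49.
Adjust for 81% response: 255.49 / 0.81 = 315.42.
Round up → n = 316 per group.

n = 316 per group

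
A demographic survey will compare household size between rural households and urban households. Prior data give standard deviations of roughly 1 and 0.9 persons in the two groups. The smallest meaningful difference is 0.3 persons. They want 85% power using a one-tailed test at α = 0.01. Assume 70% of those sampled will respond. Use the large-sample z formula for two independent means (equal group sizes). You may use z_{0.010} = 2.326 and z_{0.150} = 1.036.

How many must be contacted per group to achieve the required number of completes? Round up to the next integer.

n = 325 per group

n = (z_α + z_β)² · (σ₁² + σ₂²) / δ²
  = (2.326 + 1.036)² · (1² + 0.9² = 1.81) / 0.3²
  = 11.3030 · 1.81 / 0.09
  = 227.32
Adjust for 70% response: 227.32 / 0.70 = 324.74.
Round up → n = 325 per group.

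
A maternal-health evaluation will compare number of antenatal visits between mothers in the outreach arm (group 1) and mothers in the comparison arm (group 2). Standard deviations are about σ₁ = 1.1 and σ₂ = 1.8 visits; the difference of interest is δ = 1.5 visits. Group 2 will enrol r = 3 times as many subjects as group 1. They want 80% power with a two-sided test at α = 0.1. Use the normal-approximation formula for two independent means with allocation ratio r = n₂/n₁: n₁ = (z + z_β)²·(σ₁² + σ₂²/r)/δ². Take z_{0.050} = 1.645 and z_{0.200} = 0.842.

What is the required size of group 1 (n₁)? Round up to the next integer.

n₁ = 7

n₁ = (z_{α/2} + z_β)² · (σ₁² + σ₂²/r) / δ²
   = (1.645 + 0.842)² · (1.1² + 1.8²/3) / 1.5²
   = 6.1852 · (1.21 + 1.08) / 2.25
   = 6.1852 · 2.29 / 2.25
   = 6.30
Round up → n₁ = 7; n₂ = r·n₁ = 3 × 7 = 21.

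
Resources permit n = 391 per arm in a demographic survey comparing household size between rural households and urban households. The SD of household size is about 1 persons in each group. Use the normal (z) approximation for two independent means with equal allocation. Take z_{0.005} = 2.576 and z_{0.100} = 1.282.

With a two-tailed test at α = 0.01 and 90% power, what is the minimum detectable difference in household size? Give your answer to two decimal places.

Minimum detectable difference ≈ 0.28 persons

δ = (z_{α/2} + z_β) · √((σ₁²+σ₂²)/n)
  = (2.576 + 1.282) · √(2/391)
  = 3.858 · √0.00512
  = 3.858 · 0.0715
  = 0.2759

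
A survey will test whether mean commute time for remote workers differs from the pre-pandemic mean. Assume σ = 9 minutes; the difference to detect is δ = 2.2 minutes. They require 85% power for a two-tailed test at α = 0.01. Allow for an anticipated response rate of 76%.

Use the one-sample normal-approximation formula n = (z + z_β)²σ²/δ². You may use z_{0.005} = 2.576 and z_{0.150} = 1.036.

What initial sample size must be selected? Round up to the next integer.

n = 288

n = (z_{α/2} + z_β)² · σ² / δ²
  = (2.576 + 1.036)² · 9² / 2.2²
  = 13.0465 · 81 / 4.84
  = 218.34
Adjust for 76% response: 218.34 / 0.76 = 287.29.
Round up → n = 288.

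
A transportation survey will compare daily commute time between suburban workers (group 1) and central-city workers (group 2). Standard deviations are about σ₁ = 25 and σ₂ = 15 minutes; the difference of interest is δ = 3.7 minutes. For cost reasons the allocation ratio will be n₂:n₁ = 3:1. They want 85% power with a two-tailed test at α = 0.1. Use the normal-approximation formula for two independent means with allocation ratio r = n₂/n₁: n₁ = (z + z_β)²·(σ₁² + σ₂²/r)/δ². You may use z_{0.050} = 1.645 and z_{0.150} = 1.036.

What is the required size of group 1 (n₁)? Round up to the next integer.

n₁ = 368

n₁ = (z_{α/2} + z_β)² · (σ₁² + σ₂²/r) / δ²
   = (1.645 + 1.036)² · (25² + 15²/3) / 3.7²
   = 7.1878 · (625 + 75) / 13.69
   = 7.1878 · 700 / 13.69
   = 367.53
Round up → n₁ = 368; n₂ = r·n₁ = 3 × 368 = 1104.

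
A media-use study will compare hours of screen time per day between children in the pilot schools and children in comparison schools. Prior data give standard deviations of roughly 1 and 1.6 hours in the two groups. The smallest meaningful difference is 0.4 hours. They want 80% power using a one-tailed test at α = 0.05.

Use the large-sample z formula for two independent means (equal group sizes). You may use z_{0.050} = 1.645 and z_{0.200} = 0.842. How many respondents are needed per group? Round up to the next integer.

n = 138 per group

n = (z_α + z_β)² · (σ₁² + σ₂²) / δ²
  = (1.645 + 0.842)² · (1² + 1.6² = 3.56) / 0.4²
  = 6.1852 · 3.56 / 0.16
  = 137.62
Round up → n = 138 per group.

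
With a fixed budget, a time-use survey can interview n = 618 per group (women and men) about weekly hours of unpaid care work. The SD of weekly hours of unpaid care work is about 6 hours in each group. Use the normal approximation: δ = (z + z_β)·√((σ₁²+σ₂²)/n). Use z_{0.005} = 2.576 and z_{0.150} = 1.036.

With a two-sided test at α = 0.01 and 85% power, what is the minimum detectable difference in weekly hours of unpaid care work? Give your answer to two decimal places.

δ = (z_{α/2} + z_β) · √((σ₁²+σ₂²)/n)
  = (2.576 + 1.036) · √(72/618)
  = 3.612 · √0.1165
  = 3.612 · 0.3413
  = 1.2329

Minimum detectable difference ≈ 1.23 hours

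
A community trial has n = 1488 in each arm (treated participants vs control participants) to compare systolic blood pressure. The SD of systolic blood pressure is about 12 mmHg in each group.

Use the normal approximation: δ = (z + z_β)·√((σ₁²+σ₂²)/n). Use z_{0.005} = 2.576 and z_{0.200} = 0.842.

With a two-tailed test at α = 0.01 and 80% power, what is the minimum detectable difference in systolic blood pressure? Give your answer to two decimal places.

Minimum detectable difference ≈ 1.50 mmHg

δ = (z_{α/2} + z_β) · √((σ₁²+σ₂²)/n)
  = (2.576 + 0.842) · √(288/1488)
  = 3.418 · √0.19355
  = 3.418 · 0.4399
  = 1.5037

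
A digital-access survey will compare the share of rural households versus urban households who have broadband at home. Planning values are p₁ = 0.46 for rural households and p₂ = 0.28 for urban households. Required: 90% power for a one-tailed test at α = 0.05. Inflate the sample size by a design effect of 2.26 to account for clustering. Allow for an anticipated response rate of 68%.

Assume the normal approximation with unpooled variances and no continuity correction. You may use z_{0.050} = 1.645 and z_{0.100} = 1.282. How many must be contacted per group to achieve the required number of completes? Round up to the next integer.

n = 396 per group

n = (z_α + z_β)² · [p₁(1−p₁) + p₂(1−p₂)] / (p₁ − p₂)²
  = (1.645 + 1.282)² · (0.46·0.54 + 0.28·0.72) / (0.18)²
  = (2.927)² · (0.2484 + 0.2016) / 0.0324
  = 8.5673 · 0.4500 / 0.0324
  = 118.99
Design effect: 2.26 × 118.99 = 268.92.
Adjust for 68% response: 268.92 / 0.68 = 395.47.
Round up → n = 396 per group.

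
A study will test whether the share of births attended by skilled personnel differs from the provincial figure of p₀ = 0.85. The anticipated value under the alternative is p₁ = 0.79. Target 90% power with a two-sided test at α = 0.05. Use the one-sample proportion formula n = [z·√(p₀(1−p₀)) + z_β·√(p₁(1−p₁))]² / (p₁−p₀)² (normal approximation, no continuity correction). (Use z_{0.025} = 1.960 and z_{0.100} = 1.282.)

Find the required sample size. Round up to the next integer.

n = [z_{α/2}·√(p₀q₀) + z_β·√(p₁q₁)]² / (p₁ − p₀)²
  = [1.960·√(0.85·0.15) + 1.282·√(0.79·0.21)]² / (-0.06)²
  = [1.960·0.3571 + 1.282·0.4073]² / 0.0036
  = [1.2220]² / 0.0036
  = 414.82
Round up → n = 415.

n = 415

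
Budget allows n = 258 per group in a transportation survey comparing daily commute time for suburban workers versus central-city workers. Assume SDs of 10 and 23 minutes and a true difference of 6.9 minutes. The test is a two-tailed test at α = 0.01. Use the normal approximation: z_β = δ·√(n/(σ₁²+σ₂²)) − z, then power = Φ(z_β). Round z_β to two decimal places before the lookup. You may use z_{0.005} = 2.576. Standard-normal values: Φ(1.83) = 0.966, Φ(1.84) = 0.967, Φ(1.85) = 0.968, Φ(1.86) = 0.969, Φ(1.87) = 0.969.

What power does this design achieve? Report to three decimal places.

z_β = δ·√(n/(σ₁²+σ₂²)) − z_{α/2}
    = 6.9 · √(258/629) − 2.576
    = 6.9 · 0.64045 − 2.576
    = 4.4191 − 2.576 = 1.8431 → 1.84
Power = Φ(1.84) = 0.967.

Power ≈ 0.967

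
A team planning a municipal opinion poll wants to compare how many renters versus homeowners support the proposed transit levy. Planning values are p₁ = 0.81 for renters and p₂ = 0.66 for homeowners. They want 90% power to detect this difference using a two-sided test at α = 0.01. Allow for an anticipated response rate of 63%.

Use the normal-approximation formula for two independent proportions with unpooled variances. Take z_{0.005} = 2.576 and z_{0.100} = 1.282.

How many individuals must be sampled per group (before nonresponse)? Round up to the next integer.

n = (z_{α/2} + z_β)² · [p₁(1−p₁) + p₂(1−p₂)] / (p₁ − p₂)²
  = (2.576 + 1.282)² · (0.81·0.19 + 0.66·0.34) / (0.15)²
  = (3.858)² · (0.1539 + 0.2244) / 0.0225
  = 14.8842 · 0.3783 / 0.0225
  = 250.25
Adjust for 63% response: 250.25 / 0.63 = 397.23.
Round up → n = 398 per group.

n = 398 per group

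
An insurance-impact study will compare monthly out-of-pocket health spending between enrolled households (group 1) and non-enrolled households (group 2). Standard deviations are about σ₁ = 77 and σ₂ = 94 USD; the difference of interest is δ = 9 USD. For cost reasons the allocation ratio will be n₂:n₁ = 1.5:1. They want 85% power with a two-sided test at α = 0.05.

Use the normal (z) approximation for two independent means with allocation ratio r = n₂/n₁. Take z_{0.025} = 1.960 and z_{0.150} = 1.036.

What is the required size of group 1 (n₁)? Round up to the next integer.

n₁ = (z_{α/2} + z_β)² · (σ₁² + σ₂²/r) / δ²
   = (1.960 + 1.036)² · (77² + 94²/1.5) / 9²
   = 8.9760 · (5929 + 5890.7) / 81
   = 8.9760 · 11819.7 / 81
   = 1309.80
Round up → n₁ = 1310; n₂ = r·n₁ = 1.5 × 1310 = 1965.

n₁ = 1310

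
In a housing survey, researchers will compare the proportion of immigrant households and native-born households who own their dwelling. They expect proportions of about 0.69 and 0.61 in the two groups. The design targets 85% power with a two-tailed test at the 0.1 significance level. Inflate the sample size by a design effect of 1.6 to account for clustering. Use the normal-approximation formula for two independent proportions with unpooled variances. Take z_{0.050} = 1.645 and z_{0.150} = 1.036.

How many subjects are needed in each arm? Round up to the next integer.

n = (z_{α/2} + z_β)² · [p₁(1−p₁) + p₂(1−p₂)] / (p₁ − p₂)²
  = (1.645 + 1.036)² · (0.69·0.31 + 0.61·0.39) / (0.08)²
  = (2.681)² · (0.2139 + 0.2379) / 0.0064
  = 7.1878 · 0.4518 / 0.0064
  = 507.41
Design effect: 1.6 × 507.41 = 811.86.
Round up → n = 812 per group.

n = 812 per group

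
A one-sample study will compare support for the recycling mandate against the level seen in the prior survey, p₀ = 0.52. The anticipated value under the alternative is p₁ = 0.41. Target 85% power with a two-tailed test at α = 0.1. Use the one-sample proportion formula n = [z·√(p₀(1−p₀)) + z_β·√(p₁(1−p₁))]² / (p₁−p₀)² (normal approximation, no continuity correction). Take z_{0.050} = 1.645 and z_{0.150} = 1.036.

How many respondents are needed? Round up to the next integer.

n = 147

n = [z_{α/2}·√(p₀q₀) + z_β·√(p₁q₁)]² / (p₁ − p₀)²
  = [1.645·√(0.52·0.48) + 1.036·√(0.41·0.59)]² / (-0.11)²
  = [1.645·0.4996 + 1.036·0.4918]² / 0.0121
  = [1.3314]² / 0.0121
  = 146.49
Round up → n = 147.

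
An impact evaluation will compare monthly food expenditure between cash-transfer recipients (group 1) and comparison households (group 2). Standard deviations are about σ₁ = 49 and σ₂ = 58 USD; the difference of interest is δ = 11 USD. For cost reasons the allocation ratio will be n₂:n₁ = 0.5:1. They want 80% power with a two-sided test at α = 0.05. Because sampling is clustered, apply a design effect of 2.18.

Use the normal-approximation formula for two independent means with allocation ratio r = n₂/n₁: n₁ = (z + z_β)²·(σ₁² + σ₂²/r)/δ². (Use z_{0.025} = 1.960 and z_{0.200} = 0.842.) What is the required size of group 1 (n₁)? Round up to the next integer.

n₁ = (z_{α/2} + z_β)² · (σ₁² + σ₂²/r) / δ²
   = (1.960 + 0.842)² · (49² + 58²/0.5) / 11²
   = 7.8512 · (2401 + 6728) / 121
   = 7.8512 · 9129 / 121
   = 592.34
Design effect: 2.18 × 592.34 = 1291.31.
Round up → n₁ = 1292; n₂ = r·n₁ = 0.5 × 1292 = 646.

n₁ = 1292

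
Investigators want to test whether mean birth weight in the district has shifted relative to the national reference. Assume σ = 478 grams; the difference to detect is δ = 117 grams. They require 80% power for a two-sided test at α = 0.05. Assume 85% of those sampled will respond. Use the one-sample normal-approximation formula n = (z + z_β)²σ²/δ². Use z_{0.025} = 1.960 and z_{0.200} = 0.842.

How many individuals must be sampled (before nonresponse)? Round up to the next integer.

n = (z_{α/2} + z_β)² · σ² / δ²
  = (1.960 + 0.842)² · 478² / 117²
  = 7.8512 · 228484 / 13689
  = 131.04
Adjust for 85% response: 131.04 / 0.85 = 154.17.
Round up → n = 155.

n = 155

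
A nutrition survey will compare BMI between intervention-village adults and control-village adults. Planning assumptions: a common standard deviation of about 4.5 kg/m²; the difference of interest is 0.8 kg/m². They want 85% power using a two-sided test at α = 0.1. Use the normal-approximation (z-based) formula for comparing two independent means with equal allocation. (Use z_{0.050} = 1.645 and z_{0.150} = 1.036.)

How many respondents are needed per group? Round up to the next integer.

n = (z_{α/2} + z_β)² · (σ₁² + σ₂²) / δ²
  = (1.645 + 1.036)² · (2·4.5² = 40.5) / 0.8²
  = 7.1878 · 40.5 / 0.64
  = 454.85
Round up → n = 455 per group.

n = 455 per group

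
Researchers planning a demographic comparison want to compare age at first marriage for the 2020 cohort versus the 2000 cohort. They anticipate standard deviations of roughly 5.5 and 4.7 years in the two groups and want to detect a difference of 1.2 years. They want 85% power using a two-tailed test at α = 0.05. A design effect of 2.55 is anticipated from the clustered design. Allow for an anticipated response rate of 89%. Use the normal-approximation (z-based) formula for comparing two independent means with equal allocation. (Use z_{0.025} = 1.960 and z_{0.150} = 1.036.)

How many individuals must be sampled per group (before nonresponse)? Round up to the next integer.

n = (z_{α/2} + z_β)² · (σ₁² + σ₂²) / δ²
  = (1.960 + 1.036)² · (5.5² + 4.7² = 52.34) / 1.2²
  = 8.9760 · 52.34 / 1.44
  = 326.25
Design effect: 2.55 × 326.25 = 831.95.
Adjust for 89% response: 831.95 / 0.89 = 934.77.
Round up → n = 935 per group.

n = 935 per group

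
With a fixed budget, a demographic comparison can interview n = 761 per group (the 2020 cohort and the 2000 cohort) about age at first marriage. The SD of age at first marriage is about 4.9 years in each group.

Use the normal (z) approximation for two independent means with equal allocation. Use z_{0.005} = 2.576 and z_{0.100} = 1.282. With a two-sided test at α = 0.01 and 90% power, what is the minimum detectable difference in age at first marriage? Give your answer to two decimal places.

δ = (z_{α/2} + z_β) · √((σ₁²+σ₂²)/n)
  = (2.576 + 1.282) · √(48.02/761)
  = 3.858 · √0.0631
  = 3.858 · 0.2512
  = 0.9691

Minimum detectable difference ≈ 0.97 years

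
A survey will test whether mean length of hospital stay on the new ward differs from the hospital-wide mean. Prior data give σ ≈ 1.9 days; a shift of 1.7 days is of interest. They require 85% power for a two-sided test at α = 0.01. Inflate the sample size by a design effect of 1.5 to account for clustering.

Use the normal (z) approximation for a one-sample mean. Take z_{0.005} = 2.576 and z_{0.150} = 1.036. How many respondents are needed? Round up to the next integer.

n = (z_{α/2} + z_β)² · σ² / δ²
  = (2.576 + 1.036)² · 1.9² / 1.7²
  = 13.0465 · 3.61 / 2.89
  = 16.30
Design effect: 1.5 × 16.30 = 24.45.
Round up → n = 25.

n = 25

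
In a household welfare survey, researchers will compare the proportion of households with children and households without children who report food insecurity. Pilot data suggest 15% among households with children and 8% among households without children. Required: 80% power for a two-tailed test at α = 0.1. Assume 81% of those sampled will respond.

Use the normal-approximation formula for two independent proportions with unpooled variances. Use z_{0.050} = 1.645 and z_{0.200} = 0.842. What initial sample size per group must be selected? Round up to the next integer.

n = 314 per group

n = (z_{α/2} + z_β)² · [p₁(1−p₁) + p₂(1−p₂)] / (p₁ − p₂)²
  = (1.645 + 0.842)² · (0.15·0.85 + 0.08·0.92) / (0.07)²
  = (2.487)² · (0.1275 + 0.0736) / 0.0049
  = 6.1852 · 0.2011 / 0.0049
  = 253.84
Adjust for 81% response: 253.84 / 0.81 = 313.39.
Round up → n = 314 per group.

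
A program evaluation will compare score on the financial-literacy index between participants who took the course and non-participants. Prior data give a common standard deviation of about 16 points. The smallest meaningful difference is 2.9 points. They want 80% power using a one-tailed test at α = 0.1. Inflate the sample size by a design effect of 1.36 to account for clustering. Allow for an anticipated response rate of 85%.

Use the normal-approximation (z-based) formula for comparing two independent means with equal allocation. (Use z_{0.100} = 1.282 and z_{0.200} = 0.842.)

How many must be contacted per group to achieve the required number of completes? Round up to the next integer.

n = 440 per group

n = (z_α + z_β)² · (σ₁² + σ₂²) / δ²
  = (1.282 + 0.842)² · (2·16² = 512) / 2.9²
  = 4.5114 · 512 / 8.41
  = 274.65
Design effect: 1.36 × 274.65 = 373.53.
Adjust for 85% response: 373.53 / 0.85 = 439.44.
Round up → n = 440 per group.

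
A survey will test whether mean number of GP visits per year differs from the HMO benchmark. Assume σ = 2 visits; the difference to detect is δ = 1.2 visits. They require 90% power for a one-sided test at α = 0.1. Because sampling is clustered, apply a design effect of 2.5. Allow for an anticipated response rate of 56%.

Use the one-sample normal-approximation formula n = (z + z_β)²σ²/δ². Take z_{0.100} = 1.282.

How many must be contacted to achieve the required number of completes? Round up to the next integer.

n = 82

n = (z_α + z_β)² · σ² / δ²
  = (1.282 + 1.282)² · 2² / 1.2²
  = 6.5741 · 4 / 1.44
  = 18.26
Design effect: 2.5 × 18.26 = 45.65.
Adjust for 56% response: 45.65 / 0.56 = 81.52.
Round up → n = 82.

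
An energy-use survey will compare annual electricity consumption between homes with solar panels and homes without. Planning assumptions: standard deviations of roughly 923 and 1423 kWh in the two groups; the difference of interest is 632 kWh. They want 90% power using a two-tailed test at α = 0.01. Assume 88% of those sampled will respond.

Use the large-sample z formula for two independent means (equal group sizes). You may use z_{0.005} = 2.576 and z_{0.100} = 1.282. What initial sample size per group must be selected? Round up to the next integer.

n = (z_{α/2} + z_β)² · (σ₁² + σ₂²) / δ²
  = (2.576 + 1.282)² · (923² + 1423² = 2876858) / 632²
  = 14.8842 · 2876858 / 399424
  = 107.20
Adjust for 88% response: 107.20 / 0.88 = 121.82.
Round up → n = 122 per group.

n = 122 per group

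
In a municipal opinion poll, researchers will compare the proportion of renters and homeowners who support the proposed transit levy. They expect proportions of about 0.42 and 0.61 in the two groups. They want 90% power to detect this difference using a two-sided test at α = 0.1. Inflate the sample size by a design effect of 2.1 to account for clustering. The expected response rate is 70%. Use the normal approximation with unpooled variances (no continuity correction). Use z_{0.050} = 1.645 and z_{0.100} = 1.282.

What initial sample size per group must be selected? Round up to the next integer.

n = 343 per group

n = (z_{α/2} + z_β)² · [p₁(1−p₁) + p₂(1−p₂)] / (p₁ − p₂)²
  = (1.645 + 1.282)² · (0.42·0.58 + 0.61·0.39) / (-0.19)²
  = (2.927)² · (0.2436 + 0.2379) / 0.0361
  = 8.5673 · 0.4815 / 0.0361
  = 114.27
Design effect: 2.1 × 114.27 = 239.97.
Adjust for 70% response: 239.97 / 0.70 = 342.81.
Round up → n = 343 per group.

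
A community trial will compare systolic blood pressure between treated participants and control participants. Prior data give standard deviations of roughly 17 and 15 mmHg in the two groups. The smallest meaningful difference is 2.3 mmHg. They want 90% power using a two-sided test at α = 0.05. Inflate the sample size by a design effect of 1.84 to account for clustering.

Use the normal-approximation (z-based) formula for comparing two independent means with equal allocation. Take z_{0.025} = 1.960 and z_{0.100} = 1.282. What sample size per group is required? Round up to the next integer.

n = 1880 per group

n = (z_{α/2} + z_β)² · (σ₁² + σ₂²) / δ²
  = (1.960 + 1.282)² · (17² + 15² = 514) / 2.3²
  = 10.5106 · 514 / 5.29
  = 1021.25
Design effect: 1.84 × 1021.25 = 1879.11.
Round up → n = 1880 per group.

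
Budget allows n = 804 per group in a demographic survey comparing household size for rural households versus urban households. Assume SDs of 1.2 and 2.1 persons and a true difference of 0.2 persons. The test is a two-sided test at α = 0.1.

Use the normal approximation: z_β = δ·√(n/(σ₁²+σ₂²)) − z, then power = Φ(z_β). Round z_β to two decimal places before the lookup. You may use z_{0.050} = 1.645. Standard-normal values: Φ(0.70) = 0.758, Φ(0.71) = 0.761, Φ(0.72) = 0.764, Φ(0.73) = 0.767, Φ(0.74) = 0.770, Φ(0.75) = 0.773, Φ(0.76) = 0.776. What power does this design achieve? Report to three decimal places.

Power ≈ 0.758

z_β = δ·√(n/(σ₁²+σ₂²)) − z_{α/2}
    = 0.2 · √(804/5.85) − 1.645
    = 0.2 · 11.72331 − 1.645
    = 2.3447 − 1.645 = 0.6997 → 0.70
Power = Φ(0.70) = 0.758.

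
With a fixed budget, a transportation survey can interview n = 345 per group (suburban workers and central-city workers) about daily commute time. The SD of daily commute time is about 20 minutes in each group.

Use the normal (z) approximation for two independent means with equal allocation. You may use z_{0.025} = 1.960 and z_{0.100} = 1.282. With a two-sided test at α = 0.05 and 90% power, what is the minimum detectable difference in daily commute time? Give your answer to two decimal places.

Minimum detectable difference ≈ 4.94 minutes

δ = (z_{α/2} + z_β) · √((σ₁²+σ₂²)/n)
  = (1.960 + 1.282) · √(800/345)
  = 3.242 · √2.3188
  = 3.242 · 1.5228
  = 4.9368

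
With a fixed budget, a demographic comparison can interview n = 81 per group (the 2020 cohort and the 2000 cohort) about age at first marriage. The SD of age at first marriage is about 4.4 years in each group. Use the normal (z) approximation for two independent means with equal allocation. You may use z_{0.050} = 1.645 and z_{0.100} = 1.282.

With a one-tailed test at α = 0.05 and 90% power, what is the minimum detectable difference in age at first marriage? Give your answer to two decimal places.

δ = (z_α + z_β) · √((σ₁²+σ₂²)/n)
  = (1.645 + 1.282) · √(38.72/81)
  = 2.927 · √0.47802
  = 2.927 · 0.6914
  = 2.0237

Minimum detectable difference ≈ 2.02 years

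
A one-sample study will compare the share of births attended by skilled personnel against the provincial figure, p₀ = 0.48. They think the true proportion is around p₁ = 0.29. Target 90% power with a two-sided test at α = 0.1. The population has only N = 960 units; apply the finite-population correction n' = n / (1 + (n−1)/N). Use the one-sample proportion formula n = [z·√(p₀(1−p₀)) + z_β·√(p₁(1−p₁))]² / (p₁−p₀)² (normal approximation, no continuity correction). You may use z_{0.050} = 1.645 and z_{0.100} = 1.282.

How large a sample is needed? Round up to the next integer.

n = 52

n = [z_{α/2}·√(p₀q₀) + z_β·√(p₁q₁)]² / (p₁ − p₀)²
  = [1.645·√(0.48·0.52) + 1.282·√(0.29·0.71)]² / (-0.19)²
  = [1.645·0.4996 + 1.282·0.4538]² / 0.0361
  = [1.4036]² / 0.0361
  = 54.57
Finite-population correction (N = 960): 54.57 / (1 + (54.57 − 1)/960) = 51.69.
Round up → n = 52.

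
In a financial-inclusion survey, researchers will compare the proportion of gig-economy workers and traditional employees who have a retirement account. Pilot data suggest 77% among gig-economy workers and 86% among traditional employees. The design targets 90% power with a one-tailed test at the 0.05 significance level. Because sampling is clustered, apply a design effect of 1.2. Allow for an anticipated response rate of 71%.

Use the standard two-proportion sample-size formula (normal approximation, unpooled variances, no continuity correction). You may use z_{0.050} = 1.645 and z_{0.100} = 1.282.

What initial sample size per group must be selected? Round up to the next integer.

n = (z_α + z_β)² · [p₁(1−p₁) + p₂(1−p₂)] / (p₁ − p₂)²
  = (1.645 + 1.282)² · (0.77·0.23 + 0.86·0.14) / (-0.09)²
  = (2.927)² · (0.1771 + 0.1204) / 0.0081
  = 8.5673 · 0.2975 / 0.0081
  = 314.66
Design effect: 1.2 × 314.66 = 377.60.
Adjust for 71% response: 377.60 / 0.71 = 531.83.
Round up → n = 532 per group.

n = 532 per group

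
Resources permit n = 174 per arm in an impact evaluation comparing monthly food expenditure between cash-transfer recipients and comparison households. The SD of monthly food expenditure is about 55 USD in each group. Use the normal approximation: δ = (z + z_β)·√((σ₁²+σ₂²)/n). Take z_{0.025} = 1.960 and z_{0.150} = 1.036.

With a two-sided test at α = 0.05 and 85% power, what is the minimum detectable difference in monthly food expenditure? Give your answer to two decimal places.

δ = (z_{α/2} + z_β) · √((σ₁²+σ₂²)/n)
  = (1.960 + 1.036) · √(6050/174)
  = 2.996 · √34.7701
  = 2.996 · 5.8966
  = 17.6663

Minimum detectable difference ≈ 17.67 USD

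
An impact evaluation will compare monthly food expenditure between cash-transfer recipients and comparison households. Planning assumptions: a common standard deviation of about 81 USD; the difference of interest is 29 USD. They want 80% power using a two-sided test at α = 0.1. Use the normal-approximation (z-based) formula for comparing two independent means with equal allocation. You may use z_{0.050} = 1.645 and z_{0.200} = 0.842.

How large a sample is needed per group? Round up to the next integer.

n = (z_{α/2} + z_β)² · (σ₁² + σ₂²) / δ²
  = (1.645 + 0.842)² · (2·81² = 13122) / 29²
  = 6.1852 · 13122 / 841
  = 96.51
Round up → n = 97 per group.

n = 97 per group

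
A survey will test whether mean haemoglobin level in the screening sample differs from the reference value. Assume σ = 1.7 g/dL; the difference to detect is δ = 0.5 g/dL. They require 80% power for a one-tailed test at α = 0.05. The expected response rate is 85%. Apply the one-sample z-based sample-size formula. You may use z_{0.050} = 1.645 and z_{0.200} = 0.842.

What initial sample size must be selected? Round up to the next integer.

n = 85

n = (z_α + z_β)² · σ² / δ²
  = (1.645 + 0.842)² · 1.7² / 0.5²
  = 6.1852 · 2.89 / 0.25
  = 71.50
Adjust for 85% response: 71.50 / 0.85 = 84.12.
Round up → n = 85.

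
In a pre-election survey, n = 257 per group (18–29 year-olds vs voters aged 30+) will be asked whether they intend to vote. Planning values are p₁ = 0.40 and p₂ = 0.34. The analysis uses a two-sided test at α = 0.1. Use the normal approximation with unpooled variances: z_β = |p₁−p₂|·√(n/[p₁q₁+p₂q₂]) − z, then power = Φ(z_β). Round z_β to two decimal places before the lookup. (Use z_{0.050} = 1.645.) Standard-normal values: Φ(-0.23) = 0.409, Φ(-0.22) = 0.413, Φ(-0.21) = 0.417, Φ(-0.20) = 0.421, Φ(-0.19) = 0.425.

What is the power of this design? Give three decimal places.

z_β = |p₁−p₂|·√(n/[p₁q₁+p₂q₂]) − z_{α/2}
    = 0.06 · √(257/0.4644) − 1.645
    = 0.06 · 23.5245 − 1.645
    = 1.4115 − 1.645 = -0.2335 → -0.23
Power = Φ(-0.23) = 0.409.

Power ≈ 0.409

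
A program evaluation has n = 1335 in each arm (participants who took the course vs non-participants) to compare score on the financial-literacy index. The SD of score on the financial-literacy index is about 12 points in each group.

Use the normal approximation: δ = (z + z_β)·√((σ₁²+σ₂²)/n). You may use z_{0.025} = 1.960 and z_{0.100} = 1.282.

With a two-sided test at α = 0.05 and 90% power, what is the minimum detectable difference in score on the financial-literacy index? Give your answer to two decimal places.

δ = (z_{α/2} + z_β) · √((σ₁²+σ₂²)/n)
  = (1.960 + 1.282) · √(288/1335)
  = 3.242 · √0.21573
  = 3.242 · 0.4645
  = 1.5058

Minimum detectable difference ≈ 1.51 points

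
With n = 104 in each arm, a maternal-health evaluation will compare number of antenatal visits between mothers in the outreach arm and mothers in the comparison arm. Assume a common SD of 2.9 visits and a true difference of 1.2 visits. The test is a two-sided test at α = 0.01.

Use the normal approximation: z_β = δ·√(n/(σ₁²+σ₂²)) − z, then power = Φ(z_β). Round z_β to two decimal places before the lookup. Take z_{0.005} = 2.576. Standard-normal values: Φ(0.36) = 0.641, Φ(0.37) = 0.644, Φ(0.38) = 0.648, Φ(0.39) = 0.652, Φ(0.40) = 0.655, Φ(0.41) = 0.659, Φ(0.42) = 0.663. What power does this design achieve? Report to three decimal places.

Power ≈ 0.659

z_β = δ·√(n/(σ₁²+σ₂²)) − z_{α/2}
    = 1.2 · √(104/16.82) − 2.576
    = 1.2 · 2.48659 − 2.576
    = 2.9839 − 2.576 = 0.4079 → 0.41
Power = Φ(0.41) = 0.659.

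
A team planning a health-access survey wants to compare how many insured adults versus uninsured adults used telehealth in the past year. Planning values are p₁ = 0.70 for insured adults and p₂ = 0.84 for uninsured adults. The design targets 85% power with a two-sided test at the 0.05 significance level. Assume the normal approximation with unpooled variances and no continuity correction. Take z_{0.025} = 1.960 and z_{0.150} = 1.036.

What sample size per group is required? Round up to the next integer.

n = (z_{α/2} + z_β)² · [p₁(1−p₁) + p₂(1−p₂)] / (p₁ − p₂)²
  = (1.960 + 1.036)² · (0.70·0.30 + 0.84·0.16) / (-0.14)²
  = (2.996)² · (0.2100 + 0.1344) / 0.0196
  = 8.9760 · 0.3444 / 0.0196
  = 157.72
Round up → n = 158 per group.

n = 158 per group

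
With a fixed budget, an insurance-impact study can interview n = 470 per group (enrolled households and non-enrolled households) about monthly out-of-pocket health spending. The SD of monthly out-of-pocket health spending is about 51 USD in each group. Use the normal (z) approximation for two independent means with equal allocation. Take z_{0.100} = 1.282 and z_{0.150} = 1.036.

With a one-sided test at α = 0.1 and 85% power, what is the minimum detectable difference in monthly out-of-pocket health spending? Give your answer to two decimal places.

δ = (z_α + z_β) · √((σ₁²+σ₂²)/n)
  = (1.282 + 1.036) · √(5202/470)
  = 2.318 · √11.0681
  = 2.318 · 3.3269
  = 7.7117

Minimum detectable difference ≈ 7.71 USD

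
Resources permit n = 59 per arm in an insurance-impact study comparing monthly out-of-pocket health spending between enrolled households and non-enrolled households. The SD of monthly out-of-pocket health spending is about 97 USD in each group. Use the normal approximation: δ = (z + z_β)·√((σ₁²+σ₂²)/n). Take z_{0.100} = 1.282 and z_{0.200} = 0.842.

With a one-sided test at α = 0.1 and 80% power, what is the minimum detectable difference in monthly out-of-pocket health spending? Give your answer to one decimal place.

Minimum detectable difference ≈ 37.9 USD

δ = (z_α + z_β) · √((σ₁²+σ₂²)/n)
  = (1.282 + 0.842) · √(18818/59)
  = 2.124 · √318.9492
  = 2.124 · 17.8591
  = 37.9328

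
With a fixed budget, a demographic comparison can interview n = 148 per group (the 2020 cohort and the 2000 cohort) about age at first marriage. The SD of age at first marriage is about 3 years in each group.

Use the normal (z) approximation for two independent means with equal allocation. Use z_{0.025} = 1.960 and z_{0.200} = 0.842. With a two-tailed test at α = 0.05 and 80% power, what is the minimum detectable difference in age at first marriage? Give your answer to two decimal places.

δ = (z_{α/2} + z_β) · √((σ₁²+σ₂²)/n)
  = (1.960 + 0.842) · √(18/148)
  = 2.802 · √0.12162
  = 2.802 · 0.3487
  = 0.9772

Minimum detectable difference ≈ 0.98 years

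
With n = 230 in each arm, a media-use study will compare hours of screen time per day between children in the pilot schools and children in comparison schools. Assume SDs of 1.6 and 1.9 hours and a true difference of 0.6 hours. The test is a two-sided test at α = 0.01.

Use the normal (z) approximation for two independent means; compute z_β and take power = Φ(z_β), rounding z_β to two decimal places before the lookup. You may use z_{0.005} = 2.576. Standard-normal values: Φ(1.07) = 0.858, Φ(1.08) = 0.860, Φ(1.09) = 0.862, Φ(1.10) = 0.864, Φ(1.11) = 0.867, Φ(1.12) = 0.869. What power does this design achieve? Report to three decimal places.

Power ≈ 0.862

z_β = δ·√(n/(σ₁²+σ₂²)) − z_{α/2}
    = 0.6 · √(230/6.17) − 2.576
    = 0.6 · 6.10550 − 2.576
    = 3.6633 − 2.576 = 1.0873 → 1.09
Power = Φ(1.09) = 0.862.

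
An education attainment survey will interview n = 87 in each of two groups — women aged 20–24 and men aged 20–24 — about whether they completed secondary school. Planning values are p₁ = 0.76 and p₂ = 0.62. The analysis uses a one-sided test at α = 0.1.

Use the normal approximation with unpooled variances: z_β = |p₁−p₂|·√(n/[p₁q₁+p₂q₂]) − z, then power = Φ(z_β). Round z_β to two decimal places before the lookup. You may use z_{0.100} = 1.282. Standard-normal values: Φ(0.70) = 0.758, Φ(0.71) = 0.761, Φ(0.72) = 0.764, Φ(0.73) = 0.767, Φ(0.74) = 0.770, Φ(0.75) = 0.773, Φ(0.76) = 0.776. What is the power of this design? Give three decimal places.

z_β = |p₁−p₂|·√(n/[p₁q₁+p₂q₂]) − z_α
    = 0.14 · √(87/0.4180) − 1.282
    = 0.14 · 14.4268 − 1.282
    = 2.0198 − 1.282 = 0.7378 → 0.74
Power = Φ(0.74) = 0.770.

Power ≈ 0.770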